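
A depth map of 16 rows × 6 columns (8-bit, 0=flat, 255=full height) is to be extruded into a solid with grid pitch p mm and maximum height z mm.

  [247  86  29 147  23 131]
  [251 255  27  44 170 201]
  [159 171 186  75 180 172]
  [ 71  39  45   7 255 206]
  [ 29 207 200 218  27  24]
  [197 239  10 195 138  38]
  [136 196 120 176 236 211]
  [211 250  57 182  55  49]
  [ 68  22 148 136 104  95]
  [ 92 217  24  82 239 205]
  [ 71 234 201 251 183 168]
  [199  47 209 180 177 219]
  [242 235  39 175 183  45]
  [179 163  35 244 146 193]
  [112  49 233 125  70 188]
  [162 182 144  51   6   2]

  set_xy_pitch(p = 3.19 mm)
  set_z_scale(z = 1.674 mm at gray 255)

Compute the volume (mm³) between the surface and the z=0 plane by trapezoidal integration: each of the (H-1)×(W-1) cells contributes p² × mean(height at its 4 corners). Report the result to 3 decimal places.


height_mm = gray/255 × 1.674; cell vol = 3.19² × mean(4 corners)
unit = 3.19² × 1.674 / (4×255) = 0.0167008 mm³ per gray-sum
row 0: Σ corner-gray over 5 cells = 2392  → 39.9483
row 1: Σ corner-gray over 5 cells = 2999  → 50.0856
row 2: Σ corner-gray over 5 cells = 2524  → 42.1528
row 3: Σ corner-gray over 5 cells = 2326  → 38.8460
row 4: Σ corner-gray over 5 cells = 2756  → 46.0273
row 5: Σ corner-gray over 5 cells = 3202  → 53.4759
row 6: Σ corner-gray over 5 cells = 3151  → 52.6241
row 7: Σ corner-gray over 5 cells = 2331  → 38.9295
row 8: Σ corner-gray over 5 cells = 2404  → 40.1487
row 9: Σ corner-gray over 5 cells = 3398  → 56.7492
row 10: Σ corner-gray over 5 cells = 3621  → 60.4735
row 11: Σ corner-gray over 5 cells = 3195  → 53.3590
row 12: Σ corner-gray over 5 cells = 3099  → 51.7557
row 13: Σ corner-gray over 5 cells = 2802  → 46.7956
row 14: Σ corner-gray over 5 cells = 2184  → 36.4745
Σ rows: total corner-gray = 42384  → 707.8457 mm³

707.846


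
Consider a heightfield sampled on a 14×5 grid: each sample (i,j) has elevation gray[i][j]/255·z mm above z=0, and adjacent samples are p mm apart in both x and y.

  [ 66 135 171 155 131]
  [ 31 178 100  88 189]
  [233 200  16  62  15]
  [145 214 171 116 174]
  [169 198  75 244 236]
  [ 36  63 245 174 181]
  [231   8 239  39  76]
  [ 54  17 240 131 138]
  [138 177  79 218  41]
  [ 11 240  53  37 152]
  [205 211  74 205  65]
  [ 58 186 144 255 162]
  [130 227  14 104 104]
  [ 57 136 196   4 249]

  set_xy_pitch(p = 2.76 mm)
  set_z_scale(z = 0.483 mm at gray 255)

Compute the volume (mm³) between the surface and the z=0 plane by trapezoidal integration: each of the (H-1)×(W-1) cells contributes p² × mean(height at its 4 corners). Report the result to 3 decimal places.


height_mm = gray/255 × 0.483; cell vol = 2.76² × mean(4 corners)
unit = 2.76² × 0.483 / (4×255) = 0.00360716 mm³ per gray-sum
row 0: Σ corner-gray over 4 cells = 2071  → 7.4704
row 1: Σ corner-gray over 4 cells = 1756  → 6.3342
row 2: Σ corner-gray over 4 cells = 2125  → 7.6652
row 3: Σ corner-gray over 4 cells = 2760  → 9.9558
row 4: Σ corner-gray over 4 cells = 2620  → 9.4508
row 5: Σ corner-gray over 4 cells = 2060  → 7.4307
row 6: Σ corner-gray over 4 cells = 1847  → 6.6624
row 7: Σ corner-gray over 4 cells = 2095  → 7.5570
row 8: Σ corner-gray over 4 cells = 1950  → 7.0340
row 9: Σ corner-gray over 4 cells = 2073  → 7.4776
row 10: Σ corner-gray over 4 cells = 2640  → 9.5229
row 11: Σ corner-gray over 4 cells = 2314  → 8.3470
row 12: Σ corner-gray over 4 cells = 1902  → 6.8608
Σ rows: total corner-gray = 28213  → 101.7687 mm³

101.769


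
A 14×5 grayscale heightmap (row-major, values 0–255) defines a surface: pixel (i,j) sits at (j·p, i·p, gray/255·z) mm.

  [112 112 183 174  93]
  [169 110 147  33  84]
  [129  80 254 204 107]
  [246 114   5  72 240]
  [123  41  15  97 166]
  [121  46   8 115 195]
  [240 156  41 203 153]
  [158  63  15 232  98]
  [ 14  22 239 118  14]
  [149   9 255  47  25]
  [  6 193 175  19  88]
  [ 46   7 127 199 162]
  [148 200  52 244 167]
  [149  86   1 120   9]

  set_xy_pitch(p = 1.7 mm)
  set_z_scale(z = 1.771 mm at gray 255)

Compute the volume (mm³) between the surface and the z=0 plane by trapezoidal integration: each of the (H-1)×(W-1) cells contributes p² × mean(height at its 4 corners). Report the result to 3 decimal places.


118.617

height_mm = gray/255 × 1.771; cell vol = 1.7² × mean(4 corners)
unit = 1.7² × 1.771 / (4×255) = 0.00501783 mm³ per gray-sum
row 0: Σ corner-gray over 4 cells = 1976  → 9.9152
row 1: Σ corner-gray over 4 cells = 2145  → 10.7633
row 2: Σ corner-gray over 4 cells = 2180  → 10.9389
row 3: Σ corner-gray over 4 cells = 1463  → 7.3411
row 4: Σ corner-gray over 4 cells = 1249  → 6.2673
row 5: Σ corner-gray over 4 cells = 1847  → 9.2679
row 6: Σ corner-gray over 4 cells = 2069  → 10.3819
row 7: Σ corner-gray over 4 cells = 1662  → 8.3396
row 8: Σ corner-gray over 4 cells = 1582  → 7.9382
row 9: Σ corner-gray over 4 cells = 1664  → 8.3497
row 10: Σ corner-gray over 4 cells = 1742  → 8.7411
row 11: Σ corner-gray over 4 cells = 2181  → 10.9439
row 12: Σ corner-gray over 4 cells = 1879  → 9.4285
Σ rows: total corner-gray = 23639  → 118.6166 mm³


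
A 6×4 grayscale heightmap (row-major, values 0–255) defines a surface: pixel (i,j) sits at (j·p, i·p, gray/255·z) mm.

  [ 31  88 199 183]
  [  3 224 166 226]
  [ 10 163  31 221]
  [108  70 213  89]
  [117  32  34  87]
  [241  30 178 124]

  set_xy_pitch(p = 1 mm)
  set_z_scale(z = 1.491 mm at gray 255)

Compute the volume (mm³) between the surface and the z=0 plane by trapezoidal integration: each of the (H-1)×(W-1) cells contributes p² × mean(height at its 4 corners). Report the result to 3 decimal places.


height_mm = gray/255 × 1.491; cell vol = 1² × mean(4 corners)
unit = 1² × 1.491 / (4×255) = 0.00146176 mm³ per gray-sum
row 0: Σ corner-gray over 3 cells = 1797  → 2.6268
row 1: Σ corner-gray over 3 cells = 1628  → 2.3798
row 2: Σ corner-gray over 3 cells = 1382  → 2.0202
row 3: Σ corner-gray over 3 cells = 1099  → 1.6065
row 4: Σ corner-gray over 3 cells = 1117  → 1.6328
Σ rows: total corner-gray = 7023  → 10.2660 mm³

10.266


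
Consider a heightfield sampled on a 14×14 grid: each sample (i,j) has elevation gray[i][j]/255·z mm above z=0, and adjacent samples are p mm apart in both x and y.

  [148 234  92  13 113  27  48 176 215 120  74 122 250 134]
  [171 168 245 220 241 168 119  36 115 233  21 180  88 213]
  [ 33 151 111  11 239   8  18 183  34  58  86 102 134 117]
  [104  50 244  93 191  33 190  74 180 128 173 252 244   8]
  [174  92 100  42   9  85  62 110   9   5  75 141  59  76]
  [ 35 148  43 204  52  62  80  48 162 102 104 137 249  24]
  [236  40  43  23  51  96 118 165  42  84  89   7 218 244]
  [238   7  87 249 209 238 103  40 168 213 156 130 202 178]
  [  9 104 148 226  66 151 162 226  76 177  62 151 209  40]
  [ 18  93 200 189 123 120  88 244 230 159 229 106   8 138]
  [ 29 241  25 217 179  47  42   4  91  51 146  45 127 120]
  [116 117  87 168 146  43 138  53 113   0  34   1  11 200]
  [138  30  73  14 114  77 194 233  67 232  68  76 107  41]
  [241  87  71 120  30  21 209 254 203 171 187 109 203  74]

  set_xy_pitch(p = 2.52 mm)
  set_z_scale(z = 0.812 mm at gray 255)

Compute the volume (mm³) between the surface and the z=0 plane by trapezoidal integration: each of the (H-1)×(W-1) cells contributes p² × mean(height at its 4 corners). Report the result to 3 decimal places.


height_mm = gray/255 × 0.812; cell vol = 2.52² × mean(4 corners)
unit = 2.52² × 0.812 / (4×255) = 0.00505542 mm³ per gray-sum
row 0: Σ corner-gray over 13 cells = 7302  → 36.9147
row 1: Σ corner-gray over 13 cells = 6472  → 32.7187
row 2: Σ corner-gray over 13 cells = 6236  → 31.5256
row 3: Σ corner-gray over 13 cells = 5644  → 28.5328
row 4: Σ corner-gray over 13 cells = 4669  → 23.6037
row 5: Σ corner-gray over 13 cells = 5273  → 26.6572
row 6: Σ corner-gray over 13 cells = 6452  → 32.6175
row 7: Σ corner-gray over 13 cells = 7585  → 38.3453
row 8: Σ corner-gray over 13 cells = 7299  → 36.8995
row 9: Σ corner-gray over 13 cells = 6313  → 31.9148
row 10: Σ corner-gray over 13 cells = 4717  → 23.8464
row 11: Σ corner-gray over 13 cells = 4887  → 24.7058
row 12: Σ corner-gray over 13 cells = 6394  → 32.3243
Σ rows: total corner-gray = 79243  → 400.6064 mm³

400.606


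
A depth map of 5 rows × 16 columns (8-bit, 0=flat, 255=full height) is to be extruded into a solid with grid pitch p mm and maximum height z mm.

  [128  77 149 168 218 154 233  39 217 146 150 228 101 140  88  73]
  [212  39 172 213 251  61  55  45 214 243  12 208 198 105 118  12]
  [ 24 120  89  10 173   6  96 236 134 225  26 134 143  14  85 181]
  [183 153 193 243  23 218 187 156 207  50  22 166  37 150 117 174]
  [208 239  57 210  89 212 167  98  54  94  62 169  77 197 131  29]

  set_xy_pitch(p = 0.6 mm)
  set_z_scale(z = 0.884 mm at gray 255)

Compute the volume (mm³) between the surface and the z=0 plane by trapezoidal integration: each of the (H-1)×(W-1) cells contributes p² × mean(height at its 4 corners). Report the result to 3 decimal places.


9.774

height_mm = gray/255 × 0.884; cell vol = 0.6² × mean(4 corners)
unit = 0.6² × 0.884 / (4×255) = 0.000312 mm³ per gray-sum
row 0: Σ corner-gray over 15 cells = 8509  → 2.6548
row 1: Σ corner-gray over 15 cells = 7279  → 2.2710
row 2: Σ corner-gray over 15 cells = 7388  → 2.3051
row 3: Σ corner-gray over 15 cells = 8150  → 2.5428
Σ rows: total corner-gray = 31326  → 9.7737 mm³


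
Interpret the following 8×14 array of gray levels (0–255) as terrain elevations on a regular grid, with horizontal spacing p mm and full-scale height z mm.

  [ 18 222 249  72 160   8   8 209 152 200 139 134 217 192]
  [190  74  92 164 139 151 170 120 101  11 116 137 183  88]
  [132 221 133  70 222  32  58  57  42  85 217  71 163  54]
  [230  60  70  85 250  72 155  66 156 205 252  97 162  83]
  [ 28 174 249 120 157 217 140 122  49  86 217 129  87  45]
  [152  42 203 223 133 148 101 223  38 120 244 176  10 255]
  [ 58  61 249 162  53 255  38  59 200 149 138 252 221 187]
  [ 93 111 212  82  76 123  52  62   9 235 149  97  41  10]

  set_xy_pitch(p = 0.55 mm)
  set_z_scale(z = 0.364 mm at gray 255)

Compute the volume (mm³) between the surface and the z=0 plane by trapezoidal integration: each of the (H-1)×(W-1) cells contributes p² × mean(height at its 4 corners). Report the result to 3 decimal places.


height_mm = gray/255 × 0.364; cell vol = 0.55² × mean(4 corners)
unit = 0.55² × 0.364 / (4×255) = 0.000107951 mm³ per gray-sum
row 0: Σ corner-gray over 13 cells = 6944  → 0.7496
row 1: Σ corner-gray over 13 cells = 6122  → 0.6609
row 2: Σ corner-gray over 13 cells = 6501  → 0.7018
row 3: Σ corner-gray over 13 cells = 7140  → 0.7708
row 4: Σ corner-gray over 13 cells = 7296  → 0.7876
row 5: Σ corner-gray over 13 cells = 7648  → 0.8256
row 6: Σ corner-gray over 13 cells = 6520  → 0.7038
Σ rows: total corner-gray = 48171  → 5.2001 mm³

5.200


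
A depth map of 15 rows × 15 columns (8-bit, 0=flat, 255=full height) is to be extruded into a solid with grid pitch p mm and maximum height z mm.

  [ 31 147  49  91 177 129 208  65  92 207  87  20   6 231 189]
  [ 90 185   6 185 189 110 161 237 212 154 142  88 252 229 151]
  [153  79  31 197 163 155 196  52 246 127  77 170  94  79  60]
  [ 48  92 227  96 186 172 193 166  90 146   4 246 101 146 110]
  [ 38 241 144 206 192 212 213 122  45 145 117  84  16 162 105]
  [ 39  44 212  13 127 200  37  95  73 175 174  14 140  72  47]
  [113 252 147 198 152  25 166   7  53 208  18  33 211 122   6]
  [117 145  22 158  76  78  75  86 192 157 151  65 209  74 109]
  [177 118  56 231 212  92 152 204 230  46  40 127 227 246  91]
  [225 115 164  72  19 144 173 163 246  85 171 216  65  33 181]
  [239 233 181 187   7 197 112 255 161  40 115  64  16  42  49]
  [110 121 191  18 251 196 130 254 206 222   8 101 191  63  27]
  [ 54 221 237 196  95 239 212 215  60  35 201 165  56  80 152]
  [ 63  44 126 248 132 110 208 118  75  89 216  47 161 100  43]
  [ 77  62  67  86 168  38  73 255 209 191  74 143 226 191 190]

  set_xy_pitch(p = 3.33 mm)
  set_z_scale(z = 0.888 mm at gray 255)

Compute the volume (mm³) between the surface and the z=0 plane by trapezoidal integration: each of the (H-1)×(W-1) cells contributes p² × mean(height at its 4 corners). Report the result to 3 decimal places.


1003.896

height_mm = gray/255 × 0.888; cell vol = 3.33² × mean(4 corners)
unit = 3.33² × 0.888 / (4×255) = 0.00965387 mm³ per gray-sum
row 0: Σ corner-gray over 14 cells = 7779  → 75.0974
row 1: Σ corner-gray over 14 cells = 8086  → 78.0612
row 2: Σ corner-gray over 14 cells = 7433  → 71.7572
row 3: Σ corner-gray over 14 cells = 7829  → 75.5801
row 4: Σ corner-gray over 14 cells = 6779  → 65.4436
row 5: Σ corner-gray over 14 cells = 6141  → 59.2844
row 6: Σ corner-gray over 14 cells = 6505  → 62.7984
row 7: Σ corner-gray over 14 cells = 7432  → 71.7475
row 8: Σ corner-gray over 14 cells = 7968  → 76.9220
row 9: Σ corner-gray over 14 cells = 7246  → 69.9519
row 10: Σ corner-gray over 14 cells = 7549  → 72.8770
row 11: Σ corner-gray over 14 cells = 8271  → 79.8471
row 12: Σ corner-gray over 14 cells = 7684  → 74.1803
row 13: Σ corner-gray over 14 cells = 7287  → 70.3477
Σ rows: total corner-gray = 103989  → 1003.8959 mm³


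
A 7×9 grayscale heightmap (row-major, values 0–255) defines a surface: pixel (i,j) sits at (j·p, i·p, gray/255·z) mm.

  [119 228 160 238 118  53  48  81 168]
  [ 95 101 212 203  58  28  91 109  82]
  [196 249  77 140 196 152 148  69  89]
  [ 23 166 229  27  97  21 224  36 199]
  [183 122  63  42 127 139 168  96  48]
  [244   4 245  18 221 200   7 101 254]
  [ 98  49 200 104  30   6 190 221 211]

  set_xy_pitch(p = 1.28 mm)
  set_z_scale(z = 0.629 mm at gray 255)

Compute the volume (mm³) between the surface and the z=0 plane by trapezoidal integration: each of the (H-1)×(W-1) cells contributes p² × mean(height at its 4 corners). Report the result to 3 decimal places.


23.862

height_mm = gray/255 × 0.629; cell vol = 1.28² × mean(4 corners)
unit = 1.28² × 0.629 / (4×255) = 0.00101035 mm³ per gray-sum
row 0: Σ corner-gray over 8 cells = 3920  → 3.9606
row 1: Σ corner-gray over 8 cells = 4128  → 4.1707
row 2: Σ corner-gray over 8 cells = 4169  → 4.2121
row 3: Σ corner-gray over 8 cells = 3567  → 3.6039
row 4: Σ corner-gray over 8 cells = 3835  → 3.8747
row 5: Σ corner-gray over 8 cells = 3999  → 4.0404
Σ rows: total corner-gray = 23618  → 23.8624 mm³


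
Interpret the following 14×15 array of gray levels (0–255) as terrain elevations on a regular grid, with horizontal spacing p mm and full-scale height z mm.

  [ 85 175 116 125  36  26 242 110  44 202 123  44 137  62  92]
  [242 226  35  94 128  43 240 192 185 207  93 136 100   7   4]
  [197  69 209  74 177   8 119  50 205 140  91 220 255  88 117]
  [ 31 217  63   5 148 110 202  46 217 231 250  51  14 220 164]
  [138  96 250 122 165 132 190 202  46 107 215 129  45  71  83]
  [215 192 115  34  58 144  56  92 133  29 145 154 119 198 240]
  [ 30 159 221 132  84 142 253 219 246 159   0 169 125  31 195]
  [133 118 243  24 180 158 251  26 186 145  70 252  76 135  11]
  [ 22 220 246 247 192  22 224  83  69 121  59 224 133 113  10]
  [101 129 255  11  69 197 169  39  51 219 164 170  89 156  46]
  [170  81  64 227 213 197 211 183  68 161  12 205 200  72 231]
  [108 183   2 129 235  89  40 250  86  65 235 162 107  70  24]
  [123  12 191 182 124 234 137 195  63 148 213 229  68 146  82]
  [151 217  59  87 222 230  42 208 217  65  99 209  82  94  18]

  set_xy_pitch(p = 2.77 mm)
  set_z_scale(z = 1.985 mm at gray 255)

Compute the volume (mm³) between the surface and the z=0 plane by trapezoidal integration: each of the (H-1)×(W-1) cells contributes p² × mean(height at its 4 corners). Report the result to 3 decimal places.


1460.326

height_mm = gray/255 × 1.985; cell vol = 2.77² × mean(4 corners)
unit = 2.77² × 1.985 / (4×255) = 0.0149321 mm³ per gray-sum
row 0: Σ corner-gray over 14 cells = 6679  → 99.7313
row 1: Σ corner-gray over 14 cells = 7342  → 109.6312
row 2: Σ corner-gray over 14 cells = 7467  → 111.4977
row 3: Σ corner-gray over 14 cells = 7504  → 112.0502
row 4: Σ corner-gray over 14 cells = 7154  → 106.8240
row 5: Σ corner-gray over 14 cells = 7498  → 111.9606
row 6: Σ corner-gray over 14 cells = 7977  → 119.1131
row 7: Σ corner-gray over 14 cells = 7810  → 116.6194
row 8: Σ corner-gray over 14 cells = 7521  → 112.3041
row 9: Σ corner-gray over 14 cells = 7772  → 116.0520
row 10: Σ corner-gray over 14 cells = 7627  → 113.8869
row 11: Σ corner-gray over 14 cells = 7527  → 112.3937
row 12: Σ corner-gray over 14 cells = 7920  → 118.2620
Σ rows: total corner-gray = 97798  → 1460.3261 mm³


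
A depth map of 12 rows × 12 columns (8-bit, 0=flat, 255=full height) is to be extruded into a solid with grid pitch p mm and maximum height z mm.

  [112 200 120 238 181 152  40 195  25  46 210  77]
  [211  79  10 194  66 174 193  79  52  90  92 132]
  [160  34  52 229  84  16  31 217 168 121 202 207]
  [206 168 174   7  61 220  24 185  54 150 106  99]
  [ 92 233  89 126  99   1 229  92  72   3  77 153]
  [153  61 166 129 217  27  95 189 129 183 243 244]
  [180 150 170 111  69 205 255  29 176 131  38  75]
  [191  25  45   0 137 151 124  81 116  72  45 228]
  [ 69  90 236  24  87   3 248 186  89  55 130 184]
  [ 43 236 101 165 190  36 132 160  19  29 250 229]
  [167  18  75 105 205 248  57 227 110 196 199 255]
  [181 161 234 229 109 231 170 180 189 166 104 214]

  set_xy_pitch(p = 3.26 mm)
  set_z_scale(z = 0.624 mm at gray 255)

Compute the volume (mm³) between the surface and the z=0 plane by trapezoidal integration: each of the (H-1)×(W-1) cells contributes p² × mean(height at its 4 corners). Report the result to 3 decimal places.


height_mm = gray/255 × 0.624; cell vol = 3.26² × mean(4 corners)
unit = 3.26² × 0.624 / (4×255) = 0.00650159 mm³ per gray-sum
row 0: Σ corner-gray over 11 cells = 5404  → 35.1346
row 1: Σ corner-gray over 11 cells = 5076  → 33.0021
row 2: Σ corner-gray over 11 cells = 5278  → 34.3154
row 3: Σ corner-gray over 11 cells = 4890  → 31.7928
row 4: Σ corner-gray over 11 cells = 5562  → 36.1618
row 5: Σ corner-gray over 11 cells = 6198  → 40.2969
row 6: Σ corner-gray over 11 cells = 4934  → 32.0788
row 7: Σ corner-gray over 11 cells = 4560  → 29.6473
row 8: Σ corner-gray over 11 cells = 5457  → 35.4792
row 9: Σ corner-gray over 11 cells = 6210  → 40.3749
row 10: Σ corner-gray over 11 cells = 7243  → 47.0910
Σ rows: total corner-gray = 60812  → 395.3747 mm³

395.375


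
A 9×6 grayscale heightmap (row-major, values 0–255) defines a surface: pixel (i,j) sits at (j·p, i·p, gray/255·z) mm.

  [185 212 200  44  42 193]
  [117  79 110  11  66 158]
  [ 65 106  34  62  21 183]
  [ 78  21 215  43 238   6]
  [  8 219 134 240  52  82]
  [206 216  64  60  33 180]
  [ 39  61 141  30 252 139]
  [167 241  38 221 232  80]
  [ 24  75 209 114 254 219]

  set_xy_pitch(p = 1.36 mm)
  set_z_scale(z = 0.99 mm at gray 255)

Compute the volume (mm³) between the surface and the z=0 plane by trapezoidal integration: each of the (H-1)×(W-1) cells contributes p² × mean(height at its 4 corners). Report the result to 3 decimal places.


height_mm = gray/255 × 0.99; cell vol = 1.36² × mean(4 corners)
unit = 1.36² × 0.99 / (4×255) = 0.0017952 mm³ per gray-sum
row 0: Σ corner-gray over 5 cells = 2181  → 3.9153
row 1: Σ corner-gray over 5 cells = 1501  → 2.6946
row 2: Σ corner-gray over 5 cells = 1812  → 3.2529
row 3: Σ corner-gray over 5 cells = 2498  → 4.4844
row 4: Σ corner-gray over 5 cells = 2512  → 4.5095
row 5: Σ corner-gray over 5 cells = 2278  → 4.0895
row 6: Σ corner-gray over 5 cells = 2857  → 5.1289
row 7: Σ corner-gray over 5 cells = 3258  → 5.8488
Σ rows: total corner-gray = 18897  → 33.9239 mm³

33.924


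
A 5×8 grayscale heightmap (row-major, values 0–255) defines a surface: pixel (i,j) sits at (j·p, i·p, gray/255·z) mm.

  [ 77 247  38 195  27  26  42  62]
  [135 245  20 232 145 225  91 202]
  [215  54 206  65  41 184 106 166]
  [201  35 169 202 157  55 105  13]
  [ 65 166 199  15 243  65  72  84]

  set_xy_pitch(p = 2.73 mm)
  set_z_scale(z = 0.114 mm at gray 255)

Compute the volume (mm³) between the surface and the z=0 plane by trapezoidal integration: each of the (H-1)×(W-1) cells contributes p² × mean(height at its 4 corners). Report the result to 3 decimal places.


height_mm = gray/255 × 0.114; cell vol = 2.73² × mean(4 corners)
unit = 2.73² × 0.114 / (4×255) = 0.000832971 mm³ per gray-sum
row 0: Σ corner-gray over 7 cells = 3542  → 2.9504
row 1: Σ corner-gray over 7 cells = 3946  → 3.2869
row 2: Σ corner-gray over 7 cells = 3353  → 2.7930
row 3: Σ corner-gray over 7 cells = 3329  → 2.7730
Σ rows: total corner-gray = 14170  → 11.8032 mm³

11.803


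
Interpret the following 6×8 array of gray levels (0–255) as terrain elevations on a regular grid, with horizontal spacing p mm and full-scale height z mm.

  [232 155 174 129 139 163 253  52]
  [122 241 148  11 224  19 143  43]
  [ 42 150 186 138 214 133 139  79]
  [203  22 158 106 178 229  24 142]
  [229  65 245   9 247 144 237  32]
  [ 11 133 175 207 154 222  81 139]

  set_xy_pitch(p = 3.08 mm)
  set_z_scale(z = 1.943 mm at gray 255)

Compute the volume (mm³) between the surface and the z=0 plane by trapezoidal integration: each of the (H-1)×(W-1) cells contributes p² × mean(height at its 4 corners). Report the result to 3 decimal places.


height_mm = gray/255 × 1.943; cell vol = 3.08² × mean(4 corners)
unit = 3.08² × 1.943 / (4×255) = 0.0180707 mm³ per gray-sum
row 0: Σ corner-gray over 7 cells = 4047  → 73.1320
row 1: Σ corner-gray over 7 cells = 3778  → 68.2710
row 2: Σ corner-gray over 7 cells = 3820  → 69.0299
row 3: Σ corner-gray over 7 cells = 3934  → 71.0900
row 4: Σ corner-gray over 7 cells = 4249  → 76.7822
Σ rows: total corner-gray = 19828  → 358.3051 mm³

358.305


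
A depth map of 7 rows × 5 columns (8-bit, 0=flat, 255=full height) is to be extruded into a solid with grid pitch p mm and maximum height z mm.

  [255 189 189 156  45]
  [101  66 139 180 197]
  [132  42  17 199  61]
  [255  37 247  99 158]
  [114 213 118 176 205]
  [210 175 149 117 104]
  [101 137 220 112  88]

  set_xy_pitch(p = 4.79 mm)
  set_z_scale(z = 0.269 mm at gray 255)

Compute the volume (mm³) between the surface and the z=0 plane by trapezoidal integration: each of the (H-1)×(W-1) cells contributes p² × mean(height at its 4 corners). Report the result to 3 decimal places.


81.476

height_mm = gray/255 × 0.269; cell vol = 4.79² × mean(4 corners)
unit = 4.79² × 0.269 / (4×255) = 0.00605094 mm³ per gray-sum
row 0: Σ corner-gray over 4 cells = 2436  → 14.7401
row 1: Σ corner-gray over 4 cells = 1777  → 10.7525
row 2: Σ corner-gray over 4 cells = 1888  → 11.4242
row 3: Σ corner-gray over 4 cells = 2512  → 15.2000
row 4: Σ corner-gray over 4 cells = 2529  → 15.3028
row 5: Σ corner-gray over 4 cells = 2323  → 14.0563
Σ rows: total corner-gray = 13465  → 81.4760 mm³


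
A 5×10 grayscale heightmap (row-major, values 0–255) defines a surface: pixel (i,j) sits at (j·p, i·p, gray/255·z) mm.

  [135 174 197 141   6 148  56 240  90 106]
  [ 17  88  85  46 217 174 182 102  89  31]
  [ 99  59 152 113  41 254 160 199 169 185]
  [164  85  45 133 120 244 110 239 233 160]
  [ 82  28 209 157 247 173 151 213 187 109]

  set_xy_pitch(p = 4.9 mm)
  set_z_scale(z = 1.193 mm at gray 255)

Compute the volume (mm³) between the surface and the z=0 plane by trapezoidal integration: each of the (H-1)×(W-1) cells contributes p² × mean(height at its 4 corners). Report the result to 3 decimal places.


559.792

height_mm = gray/255 × 1.193; cell vol = 4.9² × mean(4 corners)
unit = 4.9² × 1.193 / (4×255) = 0.0280823 mm³ per gray-sum
row 0: Σ corner-gray over 9 cells = 4359  → 122.4107
row 1: Σ corner-gray over 9 cells = 4592  → 128.9538
row 2: Σ corner-gray over 9 cells = 5320  → 149.3978
row 3: Σ corner-gray over 9 cells = 5663  → 159.0300
Σ rows: total corner-gray = 19934  → 559.7923 mm³


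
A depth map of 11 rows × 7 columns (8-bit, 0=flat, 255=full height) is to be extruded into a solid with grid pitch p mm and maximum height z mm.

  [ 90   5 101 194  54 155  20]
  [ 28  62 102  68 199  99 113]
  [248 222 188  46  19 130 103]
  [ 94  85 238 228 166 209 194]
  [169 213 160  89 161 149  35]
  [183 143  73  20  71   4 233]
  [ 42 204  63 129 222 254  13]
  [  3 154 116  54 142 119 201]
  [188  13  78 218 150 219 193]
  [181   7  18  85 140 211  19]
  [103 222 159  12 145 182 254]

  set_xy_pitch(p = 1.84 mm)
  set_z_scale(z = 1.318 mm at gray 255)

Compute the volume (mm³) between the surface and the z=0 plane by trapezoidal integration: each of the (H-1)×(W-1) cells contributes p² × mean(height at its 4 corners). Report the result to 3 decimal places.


132.839

height_mm = gray/255 × 1.318; cell vol = 1.84² × mean(4 corners)
unit = 1.84² × 1.318 / (4×255) = 0.00437473 mm³ per gray-sum
row 0: Σ corner-gray over 6 cells = 2329  → 10.1887
row 1: Σ corner-gray over 6 cells = 2762  → 12.0830
row 2: Σ corner-gray over 6 cells = 3701  → 16.1909
row 3: Σ corner-gray over 6 cells = 3888  → 17.0089
row 4: Σ corner-gray over 6 cells = 2786  → 12.1880
row 5: Σ corner-gray over 6 cells = 2837  → 12.4111
row 6: Σ corner-gray over 6 cells = 3173  → 13.8810
row 7: Σ corner-gray over 6 cells = 3111  → 13.6098
row 8: Σ corner-gray over 6 cells = 2859  → 12.5073
row 9: Σ corner-gray over 6 cells = 2919  → 12.7698
Σ rows: total corner-gray = 30365  → 132.8386 mm³


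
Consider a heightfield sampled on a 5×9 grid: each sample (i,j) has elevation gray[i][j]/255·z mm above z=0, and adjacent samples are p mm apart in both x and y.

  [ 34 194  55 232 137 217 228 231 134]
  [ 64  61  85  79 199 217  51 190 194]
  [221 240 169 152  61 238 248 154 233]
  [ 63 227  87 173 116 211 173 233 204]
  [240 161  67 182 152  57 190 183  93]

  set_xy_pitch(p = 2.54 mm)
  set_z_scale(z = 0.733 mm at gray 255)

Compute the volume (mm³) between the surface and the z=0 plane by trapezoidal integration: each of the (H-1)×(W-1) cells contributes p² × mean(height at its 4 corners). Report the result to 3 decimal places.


94.984

height_mm = gray/255 × 0.733; cell vol = 2.54² × mean(4 corners)
unit = 2.54² × 0.733 / (4×255) = 0.0046363 mm³ per gray-sum
row 0: Σ corner-gray over 8 cells = 4778  → 22.1522
row 1: Σ corner-gray over 8 cells = 5000  → 23.1815
row 2: Σ corner-gray over 8 cells = 5685  → 26.3573
row 3: Σ corner-gray over 8 cells = 5024  → 23.2928
Σ rows: total corner-gray = 20487  → 94.9838 mm³


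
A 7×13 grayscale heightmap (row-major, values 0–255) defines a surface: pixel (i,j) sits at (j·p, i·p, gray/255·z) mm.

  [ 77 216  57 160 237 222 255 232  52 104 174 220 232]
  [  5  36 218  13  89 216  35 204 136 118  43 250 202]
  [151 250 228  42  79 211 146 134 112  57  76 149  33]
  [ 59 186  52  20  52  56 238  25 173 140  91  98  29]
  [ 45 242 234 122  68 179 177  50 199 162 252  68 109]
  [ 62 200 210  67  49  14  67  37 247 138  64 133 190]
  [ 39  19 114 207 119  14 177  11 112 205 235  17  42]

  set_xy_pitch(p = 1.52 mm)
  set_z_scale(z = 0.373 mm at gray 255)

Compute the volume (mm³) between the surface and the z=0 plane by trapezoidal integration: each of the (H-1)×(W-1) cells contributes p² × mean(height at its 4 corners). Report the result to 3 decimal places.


height_mm = gray/255 × 0.373; cell vol = 1.52² × mean(4 corners)
unit = 1.52² × 0.373 / (4×255) = 0.000844882 mm³ per gray-sum
row 0: Σ corner-gray over 12 cells = 7090  → 5.9902
row 1: Σ corner-gray over 12 cells = 6075  → 5.1327
row 2: Σ corner-gray over 12 cells = 5502  → 4.6485
row 3: Σ corner-gray over 12 cells = 6010  → 5.0777
row 4: Σ corner-gray over 12 cells = 6364  → 5.3768
row 5: Σ corner-gray over 12 cells = 5245  → 4.4314
Σ rows: total corner-gray = 36286  → 30.6574 mm³

30.657


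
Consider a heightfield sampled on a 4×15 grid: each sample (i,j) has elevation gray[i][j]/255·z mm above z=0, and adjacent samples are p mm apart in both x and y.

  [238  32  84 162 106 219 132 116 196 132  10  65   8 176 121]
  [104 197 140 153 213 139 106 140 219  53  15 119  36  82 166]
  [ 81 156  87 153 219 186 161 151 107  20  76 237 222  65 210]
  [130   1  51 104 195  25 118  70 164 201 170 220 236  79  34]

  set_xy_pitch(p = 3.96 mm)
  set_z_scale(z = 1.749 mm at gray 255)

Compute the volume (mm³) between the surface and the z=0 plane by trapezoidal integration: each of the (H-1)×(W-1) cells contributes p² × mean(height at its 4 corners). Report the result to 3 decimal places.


height_mm = gray/255 × 1.749; cell vol = 3.96² × mean(4 corners)
unit = 3.96² × 1.749 / (4×255) = 0.0268893 mm³ per gray-sum
row 0: Σ corner-gray over 14 cells = 6729  → 180.9383
row 1: Σ corner-gray over 14 cells = 7465  → 200.7289
row 2: Σ corner-gray over 14 cells = 7403  → 199.0617
Σ rows: total corner-gray = 21597  → 580.7289 mm³

580.729


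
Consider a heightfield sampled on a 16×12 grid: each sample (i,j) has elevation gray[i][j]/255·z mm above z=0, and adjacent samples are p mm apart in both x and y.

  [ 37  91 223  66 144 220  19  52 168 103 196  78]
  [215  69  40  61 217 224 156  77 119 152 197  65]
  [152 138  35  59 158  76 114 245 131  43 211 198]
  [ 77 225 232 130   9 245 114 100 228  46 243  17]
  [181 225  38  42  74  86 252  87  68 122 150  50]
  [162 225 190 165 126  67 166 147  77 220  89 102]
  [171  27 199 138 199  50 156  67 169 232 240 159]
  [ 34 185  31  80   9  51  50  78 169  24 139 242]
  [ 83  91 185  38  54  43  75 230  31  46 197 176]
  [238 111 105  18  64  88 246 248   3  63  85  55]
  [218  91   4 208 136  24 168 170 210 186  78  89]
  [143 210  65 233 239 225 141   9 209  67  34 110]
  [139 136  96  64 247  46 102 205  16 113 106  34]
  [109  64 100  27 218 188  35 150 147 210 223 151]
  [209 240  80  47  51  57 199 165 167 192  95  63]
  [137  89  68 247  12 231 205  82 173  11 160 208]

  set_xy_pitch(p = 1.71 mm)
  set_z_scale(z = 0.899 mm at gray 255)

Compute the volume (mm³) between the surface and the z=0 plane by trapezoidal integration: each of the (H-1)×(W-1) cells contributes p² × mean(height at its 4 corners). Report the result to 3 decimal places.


height_mm = gray/255 × 0.899; cell vol = 1.71² × mean(4 corners)
unit = 1.71² × 0.899 / (4×255) = 0.00257722 mm³ per gray-sum
row 0: Σ corner-gray over 11 cells = 5583  → 14.3886
row 1: Σ corner-gray over 11 cells = 5674  → 14.6232
row 2: Σ corner-gray over 11 cells = 6008  → 15.4839
row 3: Σ corner-gray over 11 cells = 5757  → 14.8371
row 4: Σ corner-gray over 11 cells = 5727  → 14.7597
row 5: Σ corner-gray over 11 cells = 6492  → 16.7313
row 6: Σ corner-gray over 11 cells = 5192  → 13.3809
row 7: Σ corner-gray over 11 cells = 4147  → 10.6877
row 8: Σ corner-gray over 11 cells = 4594  → 11.8398
row 9: Σ corner-gray over 11 cells = 5212  → 13.4325
row 10: Σ corner-gray over 11 cells = 5974  → 15.3963
row 11: Σ corner-gray over 11 cells = 5552  → 14.3087
row 12: Σ corner-gray over 11 cells = 5419  → 13.9660
row 13: Σ corner-gray over 11 cells = 5842  → 15.0561
row 14: Σ corner-gray over 11 cells = 5759  → 14.8422
Σ rows: total corner-gray = 82932  → 213.7341 mm³

213.734


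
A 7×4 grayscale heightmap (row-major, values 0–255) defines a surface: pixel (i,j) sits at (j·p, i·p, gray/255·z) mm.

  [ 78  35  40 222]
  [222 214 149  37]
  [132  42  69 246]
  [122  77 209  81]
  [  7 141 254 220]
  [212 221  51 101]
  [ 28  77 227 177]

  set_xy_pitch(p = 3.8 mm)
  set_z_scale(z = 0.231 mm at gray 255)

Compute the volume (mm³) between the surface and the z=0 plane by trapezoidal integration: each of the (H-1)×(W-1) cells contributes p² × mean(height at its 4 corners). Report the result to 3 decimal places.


height_mm = gray/255 × 0.231; cell vol = 3.8² × mean(4 corners)
unit = 3.8² × 0.231 / (4×255) = 0.00327024 mm³ per gray-sum
row 0: Σ corner-gray over 3 cells = 1435  → 4.6928
row 1: Σ corner-gray over 3 cells = 1585  → 5.1833
row 2: Σ corner-gray over 3 cells = 1375  → 4.4966
row 3: Σ corner-gray over 3 cells = 1792  → 5.8603
row 4: Σ corner-gray over 3 cells = 1874  → 6.1284
row 5: Σ corner-gray over 3 cells = 1670  → 5.4613
Σ rows: total corner-gray = 9731  → 31.8227 mm³

31.823


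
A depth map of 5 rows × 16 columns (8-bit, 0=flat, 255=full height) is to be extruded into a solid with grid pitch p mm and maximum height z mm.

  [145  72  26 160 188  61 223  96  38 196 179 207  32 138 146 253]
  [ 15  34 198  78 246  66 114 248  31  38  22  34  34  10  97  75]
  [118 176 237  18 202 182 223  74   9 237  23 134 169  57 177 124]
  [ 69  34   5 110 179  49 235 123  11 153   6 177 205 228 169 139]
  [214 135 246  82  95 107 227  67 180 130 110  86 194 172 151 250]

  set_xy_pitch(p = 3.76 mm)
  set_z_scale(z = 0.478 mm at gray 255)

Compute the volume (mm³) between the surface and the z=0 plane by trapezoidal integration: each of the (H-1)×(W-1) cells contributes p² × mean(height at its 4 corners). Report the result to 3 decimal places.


191.059

height_mm = gray/255 × 0.478; cell vol = 3.76² × mean(4 corners)
unit = 3.76² × 0.478 / (4×255) = 0.00662527 mm³ per gray-sum
row 0: Σ corner-gray over 15 cells = 6512  → 43.1437
row 1: Σ corner-gray over 15 cells = 6668  → 44.1773
row 2: Σ corner-gray over 15 cells = 7654  → 50.7098
row 3: Σ corner-gray over 15 cells = 8004  → 53.0286
Σ rows: total corner-gray = 28838  → 191.0595 mm³


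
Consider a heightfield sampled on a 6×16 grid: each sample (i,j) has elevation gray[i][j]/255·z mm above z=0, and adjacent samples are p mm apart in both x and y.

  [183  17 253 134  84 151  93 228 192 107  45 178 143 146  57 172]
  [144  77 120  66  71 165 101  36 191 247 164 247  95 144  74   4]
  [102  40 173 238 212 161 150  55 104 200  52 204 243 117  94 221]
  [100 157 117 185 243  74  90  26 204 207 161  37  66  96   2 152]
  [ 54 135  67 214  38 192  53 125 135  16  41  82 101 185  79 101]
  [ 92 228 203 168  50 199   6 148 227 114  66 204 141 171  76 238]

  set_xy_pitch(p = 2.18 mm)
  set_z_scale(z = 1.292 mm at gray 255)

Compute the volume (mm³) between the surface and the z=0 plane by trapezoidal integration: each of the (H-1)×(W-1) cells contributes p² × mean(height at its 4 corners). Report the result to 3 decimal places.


height_mm = gray/255 × 1.292; cell vol = 2.18² × mean(4 corners)
unit = 2.18² × 1.292 / (4×255) = 0.00601971 mm³ per gray-sum
row 0: Σ corner-gray over 15 cells = 7755  → 46.6828
row 1: Σ corner-gray over 15 cells = 8153  → 49.0787
row 2: Σ corner-gray over 15 cells = 7991  → 48.1035
row 3: Σ corner-gray over 15 cells = 6663  → 40.1093
row 4: Σ corner-gray over 15 cells = 7413  → 44.6241
Σ rows: total corner-gray = 37975  → 228.5984 mm³

228.598


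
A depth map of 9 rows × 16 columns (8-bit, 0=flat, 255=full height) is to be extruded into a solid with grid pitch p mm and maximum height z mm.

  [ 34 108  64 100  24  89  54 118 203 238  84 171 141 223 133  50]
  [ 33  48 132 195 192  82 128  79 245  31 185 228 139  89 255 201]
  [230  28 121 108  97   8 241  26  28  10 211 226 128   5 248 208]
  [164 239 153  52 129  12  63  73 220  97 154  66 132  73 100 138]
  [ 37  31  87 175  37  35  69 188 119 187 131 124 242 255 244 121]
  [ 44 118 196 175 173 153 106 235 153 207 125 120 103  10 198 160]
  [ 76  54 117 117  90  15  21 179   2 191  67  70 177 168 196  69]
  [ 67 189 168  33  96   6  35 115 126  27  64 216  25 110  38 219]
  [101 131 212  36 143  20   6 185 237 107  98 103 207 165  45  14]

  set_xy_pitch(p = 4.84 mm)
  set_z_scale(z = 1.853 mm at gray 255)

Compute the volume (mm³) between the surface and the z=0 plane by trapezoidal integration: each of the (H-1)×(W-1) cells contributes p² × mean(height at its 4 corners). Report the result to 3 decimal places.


height_mm = gray/255 × 1.853; cell vol = 4.84² × mean(4 corners)
unit = 4.84² × 1.853 / (4×255) = 0.0425565 mm³ per gray-sum
row 0: Σ corner-gray over 15 cells = 7874  → 335.0899
row 1: Σ corner-gray over 15 cells = 7698  → 327.6000
row 2: Σ corner-gray over 15 cells = 6836  → 290.9163
row 3: Σ corner-gray over 15 cells = 7434  → 316.3651
row 4: Σ corner-gray over 15 cells = 8354  → 355.5171
row 5: Σ corner-gray over 15 cells = 7421  → 315.8118
row 6: Σ corner-gray over 15 cells = 5855  → 249.1683
row 7: Σ corner-gray over 15 cells = 6287  → 267.5528
Σ rows: total corner-gray = 57759  → 2458.0213 mm³

2458.021


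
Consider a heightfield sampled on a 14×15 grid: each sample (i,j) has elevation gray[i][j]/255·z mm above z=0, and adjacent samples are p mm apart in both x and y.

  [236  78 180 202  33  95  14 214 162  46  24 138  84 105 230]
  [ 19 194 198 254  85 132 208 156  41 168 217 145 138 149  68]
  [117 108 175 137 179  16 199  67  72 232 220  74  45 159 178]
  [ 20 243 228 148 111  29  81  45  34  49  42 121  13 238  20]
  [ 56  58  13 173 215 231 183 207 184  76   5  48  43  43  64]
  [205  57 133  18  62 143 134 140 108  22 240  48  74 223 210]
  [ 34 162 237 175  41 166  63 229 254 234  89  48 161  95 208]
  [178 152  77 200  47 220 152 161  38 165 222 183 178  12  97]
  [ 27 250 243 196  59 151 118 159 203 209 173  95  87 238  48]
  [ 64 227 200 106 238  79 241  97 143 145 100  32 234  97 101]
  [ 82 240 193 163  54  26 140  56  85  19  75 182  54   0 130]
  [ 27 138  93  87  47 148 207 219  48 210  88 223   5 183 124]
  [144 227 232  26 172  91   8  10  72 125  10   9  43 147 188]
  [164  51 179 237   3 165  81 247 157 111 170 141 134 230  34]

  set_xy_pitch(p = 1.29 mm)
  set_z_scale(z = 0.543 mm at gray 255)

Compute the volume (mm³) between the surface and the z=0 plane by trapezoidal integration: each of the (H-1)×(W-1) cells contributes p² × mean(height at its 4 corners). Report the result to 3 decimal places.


height_mm = gray/255 × 0.543; cell vol = 1.29² × mean(4 corners)
unit = 1.29² × 0.543 / (4×255) = 0.000885889 mm³ per gray-sum
row 0: Σ corner-gray over 14 cells = 7473  → 6.6202
row 1: Σ corner-gray over 14 cells = 7918  → 7.0145
row 2: Σ corner-gray over 14 cells = 6465  → 5.7273
row 3: Σ corner-gray over 14 cells = 5882  → 5.2108
row 4: Σ corner-gray over 14 cells = 6297  → 5.5784
row 5: Σ corner-gray over 14 cells = 7369  → 6.5281
row 6: Σ corner-gray over 14 cells = 8039  → 7.1217
row 7: Σ corner-gray over 14 cells = 8326  → 7.3759
row 8: Σ corner-gray over 14 cells = 8480  → 7.5123
row 9: Σ corner-gray over 14 cells = 6829  → 6.0497
row 10: Σ corner-gray over 14 cells = 6329  → 5.6068
row 11: Σ corner-gray over 14 cells = 6219  → 5.5093
row 12: Σ corner-gray over 14 cells = 6686  → 5.9231
Σ rows: total corner-gray = 92312  → 81.7781 mm³

81.778


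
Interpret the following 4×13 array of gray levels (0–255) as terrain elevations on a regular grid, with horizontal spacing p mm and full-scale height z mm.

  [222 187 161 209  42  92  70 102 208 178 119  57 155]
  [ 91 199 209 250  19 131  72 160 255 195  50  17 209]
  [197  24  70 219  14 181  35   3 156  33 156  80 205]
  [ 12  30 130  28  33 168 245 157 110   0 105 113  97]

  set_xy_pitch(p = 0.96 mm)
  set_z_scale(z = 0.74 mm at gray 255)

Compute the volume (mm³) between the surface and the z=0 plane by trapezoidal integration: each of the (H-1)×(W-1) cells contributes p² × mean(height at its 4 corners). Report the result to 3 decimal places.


height_mm = gray/255 × 0.74; cell vol = 0.96² × mean(4 corners)
unit = 0.96² × 0.74 / (4×255) = 0.000668612 mm³ per gray-sum
row 0: Σ corner-gray over 12 cells = 6641  → 4.4403
row 1: Σ corner-gray over 12 cells = 5758  → 3.8499
row 2: Σ corner-gray over 12 cells = 4691  → 3.1365
Σ rows: total corner-gray = 17090  → 11.4266 mm³

11.427


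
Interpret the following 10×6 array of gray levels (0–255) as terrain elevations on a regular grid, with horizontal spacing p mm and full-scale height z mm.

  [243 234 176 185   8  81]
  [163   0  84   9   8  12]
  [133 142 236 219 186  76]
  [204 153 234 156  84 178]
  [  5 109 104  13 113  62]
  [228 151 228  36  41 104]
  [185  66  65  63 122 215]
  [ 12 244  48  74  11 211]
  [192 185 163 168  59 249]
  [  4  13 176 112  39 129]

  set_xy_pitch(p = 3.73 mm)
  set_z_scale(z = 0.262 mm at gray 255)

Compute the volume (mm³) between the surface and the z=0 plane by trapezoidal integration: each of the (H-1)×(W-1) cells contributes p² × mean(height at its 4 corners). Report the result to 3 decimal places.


75.394

height_mm = gray/255 × 0.262; cell vol = 3.73² × mean(4 corners)
unit = 3.73² × 0.262 / (4×255) = 0.00357371 mm³ per gray-sum
row 0: Σ corner-gray over 5 cells = 1907  → 6.8151
row 1: Σ corner-gray over 5 cells = 2152  → 7.6906
row 2: Σ corner-gray over 5 cells = 3411  → 12.1899
row 3: Σ corner-gray over 5 cells = 2381  → 8.5090
row 4: Σ corner-gray over 5 cells = 1989  → 7.1081
row 5: Σ corner-gray over 5 cells = 2276  → 8.1338
row 6: Σ corner-gray over 5 cells = 2009  → 7.1796
row 7: Σ corner-gray over 5 cells = 2568  → 9.1773
row 8: Σ corner-gray over 5 cells = 2404  → 8.5912
Σ rows: total corner-gray = 21097  → 75.3945 mm³
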